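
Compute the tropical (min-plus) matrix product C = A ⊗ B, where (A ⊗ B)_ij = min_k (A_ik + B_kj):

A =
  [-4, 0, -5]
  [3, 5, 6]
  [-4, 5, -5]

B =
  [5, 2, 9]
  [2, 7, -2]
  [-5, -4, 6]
A ⊗ B =
  [-10, -9, -2]
  [1, 2, 3]
  [-10, -9, 1]

Apply the min-plus product entry-by-entry:
  C[0][0] = min over k of (A[0][0] + B[0][0] = -4 + 5 = 1, A[0][1] + B[1][0] = 0 + 2 = 2, A[0][2] + B[2][0] = -5 + -5 = -10) = -10 (attained at k = 2)
  C[0][1] = min over k of (A[0][0] + B[0][1] = -4 + 2 = -2, A[0][1] + B[1][1] = 0 + 7 = 7, A[0][2] + B[2][1] = -5 + -4 = -9) = -9 (attained at k = 2)
  C[0][2] = min over k of (A[0][0] + B[0][2] = -4 + 9 = 5, A[0][1] + B[1][2] = 0 + -2 = -2, A[0][2] + B[2][2] = -5 + 6 = 1) = -2 (attained at k = 1)
  C[1][0] = min over k of (A[1][0] + B[0][0] = 3 + 5 = 8, A[1][1] + B[1][0] = 5 + 2 = 7, A[1][2] + B[2][0] = 6 + -5 = 1) = 1 (attained at k = 2)
  C[1][1] = min over k of (A[1][0] + B[0][1] = 3 + 2 = 5, A[1][1] + B[1][1] = 5 + 7 = 12, A[1][2] + B[2][1] = 6 + -4 = 2) = 2 (attained at k = 2)
  C[1][2] = min over k of (A[1][0] + B[0][2] = 3 + 9 = 12, A[1][1] + B[1][2] = 5 + -2 = 3, A[1][2] + B[2][2] = 6 + 6 = 12) = 3 (attained at k = 1)
  C[2][0] = min over k of (A[2][0] + B[0][0] = -4 + 5 = 1, A[2][1] + B[1][0] = 5 + 2 = 7, A[2][2] + B[2][0] = -5 + -5 = -10) = -10 (attained at k = 2)
  C[2][1] = min over k of (A[2][0] + B[0][1] = -4 + 2 = -2, A[2][1] + B[1][1] = 5 + 7 = 12, A[2][2] + B[2][1] = -5 + -4 = -9) = -9 (attained at k = 2)
  C[2][2] = min over k of (A[2][0] + B[0][2] = -4 + 9 = 5, A[2][1] + B[1][2] = 5 + -2 = 3, A[2][2] + B[2][2] = -5 + 6 = 1) = 1 (attained at k = 2)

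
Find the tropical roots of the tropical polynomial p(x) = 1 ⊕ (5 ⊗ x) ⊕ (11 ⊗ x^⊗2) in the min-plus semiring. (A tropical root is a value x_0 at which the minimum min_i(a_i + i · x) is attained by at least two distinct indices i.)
Roots: {-6, -4}

Each tropical root is a break point of the lower envelope of the lines y = a_i + i · x (there are 3 lines, with slopes 0, 1, ..., 2). Only the lines that attain the minimum somewhere contribute to roots; other lines are dominated. Here the surviving (envelope) indices are i = 2, i = 1, i = 0.
Intersections between consecutive envelope lines give the roots: for adjacent envelope indices i < j the intersection is x = (a_i − a_j) / (j − i). Reading off the sorted break points: {-6, -4}.
Verification: at each break x_0, at least two indices attain the minimum of min_i(a_i + i · x_0).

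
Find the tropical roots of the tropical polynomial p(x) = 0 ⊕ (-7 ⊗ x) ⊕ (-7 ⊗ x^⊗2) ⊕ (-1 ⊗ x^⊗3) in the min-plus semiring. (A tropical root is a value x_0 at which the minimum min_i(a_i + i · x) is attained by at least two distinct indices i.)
Roots: {-6, 0, 7}

Each tropical root is a break point of the lower envelope of the lines y = a_i + i · x (there are 4 lines, with slopes 0, 1, ..., 3). Only the lines that attain the minimum somewhere contribute to roots; other lines are dominated. Here the surviving (envelope) indices are i = 3, i = 2, i = 1, i = 0.
Intersections between consecutive envelope lines give the roots: for adjacent envelope indices i < j the intersection is x = (a_i − a_j) / (j − i). Reading off the sorted break points: {-6, 0, 7}.
Verification: at each break x_0, at least two indices attain the minimum of min_i(a_i + i · x_0).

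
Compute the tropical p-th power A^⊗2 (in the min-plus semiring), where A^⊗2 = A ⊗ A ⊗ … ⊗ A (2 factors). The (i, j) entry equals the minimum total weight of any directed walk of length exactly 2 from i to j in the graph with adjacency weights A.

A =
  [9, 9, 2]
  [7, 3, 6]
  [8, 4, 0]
A^⊗2 =
  [10, 6, 2]
  [10, 6, 6]
  [8, 4, 0]

Each entry (A^⊗2)_ij equals the minimum over all length-2 walks i = v_0 → v_1 → … → v_2 = j of Σ_t A[v_t][v_{t+1}]. For example, for (i, j) = (0, 2) we minimise over 3 possible intermediate vertex sequences; the minimum is 2, attained along the walk 0 → 2 → 2.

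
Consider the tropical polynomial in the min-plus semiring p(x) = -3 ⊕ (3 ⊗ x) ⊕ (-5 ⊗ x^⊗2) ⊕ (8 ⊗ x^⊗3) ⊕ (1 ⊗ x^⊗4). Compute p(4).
p(4) = -3

A tropical monomial a ⊗ x^⊗i evaluates to a + i · x. Evaluating each term at x = 4:
  Term 0 contributes -3 + 0 · 4 = -3
  Term 1 contributes 3 + 1 · 4 = 7
  Term 2 contributes -5 + 2 · 4 = 3
  Term 3 contributes 8 + 3 · 4 = 20
  Term 4 contributes 1 + 4 · 4 = 17
p(4) = ⊕ of these = min[-3, 7, 3, 20, 17] = -3.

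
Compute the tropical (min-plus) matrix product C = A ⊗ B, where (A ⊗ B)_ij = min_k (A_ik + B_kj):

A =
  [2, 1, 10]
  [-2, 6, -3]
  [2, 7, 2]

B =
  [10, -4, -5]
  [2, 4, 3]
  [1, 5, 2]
A ⊗ B =
  [3, -2, -3]
  [-2, -6, -7]
  [3, -2, -3]

Apply the min-plus product entry-by-entry:
  C[0][0] = min over k of (A[0][0] + B[0][0] = 2 + 10 = 12, A[0][1] + B[1][0] = 1 + 2 = 3, A[0][2] + B[2][0] = 10 + 1 = 11) = 3 (attained at k = 1)
  C[0][1] = min over k of (A[0][0] + B[0][1] = 2 + -4 = -2, A[0][1] + B[1][1] = 1 + 4 = 5, A[0][2] + B[2][1] = 10 + 5 = 15) = -2 (attained at k = 0)
  C[0][2] = min over k of (A[0][0] + B[0][2] = 2 + -5 = -3, A[0][1] + B[1][2] = 1 + 3 = 4, A[0][2] + B[2][2] = 10 + 2 = 12) = -3 (attained at k = 0)
  C[1][0] = min over k of (A[1][0] + B[0][0] = -2 + 10 = 8, A[1][1] + B[1][0] = 6 + 2 = 8, A[1][2] + B[2][0] = -3 + 1 = -2) = -2 (attained at k = 2)
  C[1][1] = min over k of (A[1][0] + B[0][1] = -2 + -4 = -6, A[1][1] + B[1][1] = 6 + 4 = 10, A[1][2] + B[2][1] = -3 + 5 = 2) = -6 (attained at k = 0)
  C[1][2] = min over k of (A[1][0] + B[0][2] = -2 + -5 = -7, A[1][1] + B[1][2] = 6 + 3 = 9, A[1][2] + B[2][2] = -3 + 2 = -1) = -7 (attained at k = 0)
  C[2][0] = min over k of (A[2][0] + B[0][0] = 2 + 10 = 12, A[2][1] + B[1][0] = 7 + 2 = 9, A[2][2] + B[2][0] = 2 + 1 = 3) = 3 (attained at k = 2)
  C[2][1] = min over k of (A[2][0] + B[0][1] = 2 + -4 = -2, A[2][1] + B[1][1] = 7 + 4 = 11, A[2][2] + B[2][1] = 2 + 5 = 7) = -2 (attained at k = 0)
  C[2][2] = min over k of (A[2][0] + B[0][2] = 2 + -5 = -3, A[2][1] + B[1][2] = 7 + 3 = 10, A[2][2] + B[2][2] = 2 + 2 = 4) = -3 (attained at k = 0)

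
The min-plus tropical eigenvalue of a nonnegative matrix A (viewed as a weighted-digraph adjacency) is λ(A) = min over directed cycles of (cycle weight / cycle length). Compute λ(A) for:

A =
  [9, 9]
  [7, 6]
λ(A) = 6

Enumerate directed cycles and compute their means (weight / length). Sample:
  cycle 0 → 0: weight = 9, length = 1, mean = 9/1 ≈ 9.000
  cycle 1 → 1: weight = 6, length = 1, mean = 6/1 ≈ 6.000
  cycle 0 → 1 → 0: weight = 16, length = 2, mean = 16/2 ≈ 8.000
  cycle 1 → 0 → 1: weight = 16, length = 2, mean = 16/2 ≈ 8.000
Minimum mean = 6.000, attained e.g. along the cycle 1 → 1 with weight 6 and length 1. So λ(A) = 6/1 = 6.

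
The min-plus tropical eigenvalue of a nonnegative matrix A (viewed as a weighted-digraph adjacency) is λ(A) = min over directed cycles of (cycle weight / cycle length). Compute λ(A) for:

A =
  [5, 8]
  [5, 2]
λ(A) = 2

Enumerate directed cycles and compute their means (weight / length). Sample:
  cycle 0 → 0: weight = 5, length = 1, mean = 5/1 ≈ 5.000
  cycle 1 → 1: weight = 2, length = 1, mean = 2/1 ≈ 2.000
  cycle 0 → 1 → 0: weight = 13, length = 2, mean = 13/2 ≈ 6.500
  cycle 1 → 0 → 1: weight = 13, length = 2, mean = 13/2 ≈ 6.500
Minimum mean = 2.000, attained e.g. along the cycle 1 → 1 with weight 2 and length 1. So λ(A) = 2/1 = 2.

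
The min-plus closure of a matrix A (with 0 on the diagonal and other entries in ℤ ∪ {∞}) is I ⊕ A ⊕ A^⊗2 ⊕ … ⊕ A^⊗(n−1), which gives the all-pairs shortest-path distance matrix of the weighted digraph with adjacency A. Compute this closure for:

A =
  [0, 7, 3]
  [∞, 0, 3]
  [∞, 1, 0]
Closure =
  [0, 4, 3]
  [∞, 0, 3]
  [∞, 1, 0]

This is the Floyd-Warshall all-pairs shortest-path computation. For each intermediate vertex k = 0, 1, …, 2, update dist[i][j] ← min(dist[i][j], dist[i][k] + dist[k][j]). The final matrix gives, for each (i, j), the minimum total weight of any directed path from i to j (possibly empty when i = j).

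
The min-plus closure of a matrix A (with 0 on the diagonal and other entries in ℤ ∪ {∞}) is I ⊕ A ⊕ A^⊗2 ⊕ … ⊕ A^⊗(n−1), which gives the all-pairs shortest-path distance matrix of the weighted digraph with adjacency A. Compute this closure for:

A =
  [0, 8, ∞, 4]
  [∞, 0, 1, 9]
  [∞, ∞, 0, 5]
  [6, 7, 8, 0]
Closure =
  [0, 8, 9, 4]
  [12, 0, 1, 6]
  [11, 12, 0, 5]
  [6, 7, 8, 0]

This is the Floyd-Warshall all-pairs shortest-path computation. For each intermediate vertex k = 0, 1, …, 3, update dist[i][j] ← min(dist[i][j], dist[i][k] + dist[k][j]). The final matrix gives, for each (i, j), the minimum total weight of any directed path from i to j (possibly empty when i = j).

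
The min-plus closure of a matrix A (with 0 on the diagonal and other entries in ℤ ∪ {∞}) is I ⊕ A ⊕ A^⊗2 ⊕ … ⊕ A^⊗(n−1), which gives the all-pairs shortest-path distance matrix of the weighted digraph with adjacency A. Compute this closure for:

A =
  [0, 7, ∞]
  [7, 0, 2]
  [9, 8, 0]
Closure =
  [0, 7, 9]
  [7, 0, 2]
  [9, 8, 0]

This is the Floyd-Warshall all-pairs shortest-path computation. For each intermediate vertex k = 0, 1, …, 2, update dist[i][j] ← min(dist[i][j], dist[i][k] + dist[k][j]). The final matrix gives, for each (i, j), the minimum total weight of any directed path from i to j (possibly empty when i = j).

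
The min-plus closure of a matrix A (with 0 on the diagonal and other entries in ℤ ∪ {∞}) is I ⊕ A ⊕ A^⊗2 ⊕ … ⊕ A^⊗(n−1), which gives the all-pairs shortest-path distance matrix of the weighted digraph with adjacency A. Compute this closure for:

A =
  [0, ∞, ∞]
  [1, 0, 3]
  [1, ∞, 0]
Closure =
  [0, ∞, ∞]
  [1, 0, 3]
  [1, ∞, 0]

This is the Floyd-Warshall all-pairs shortest-path computation. For each intermediate vertex k = 0, 1, …, 2, update dist[i][j] ← min(dist[i][j], dist[i][k] + dist[k][j]). The final matrix gives, for each (i, j), the minimum total weight of any directed path from i to j (possibly empty when i = j).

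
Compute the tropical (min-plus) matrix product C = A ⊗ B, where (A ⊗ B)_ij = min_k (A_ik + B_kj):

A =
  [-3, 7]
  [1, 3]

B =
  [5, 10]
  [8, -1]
A ⊗ B =
  [2, 6]
  [6, 2]

Apply the min-plus product entry-by-entry:
  C[0][0] = min over k of (A[0][0] + B[0][0] = -3 + 5 = 2, A[0][1] + B[1][0] = 7 + 8 = 15) = 2 (attained at k = 0)
  C[0][1] = min over k of (A[0][0] + B[0][1] = -3 + 10 = 7, A[0][1] + B[1][1] = 7 + -1 = 6) = 6 (attained at k = 1)
  C[1][0] = min over k of (A[1][0] + B[0][0] = 1 + 5 = 6, A[1][1] + B[1][0] = 3 + 8 = 11) = 6 (attained at k = 0)
  C[1][1] = min over k of (A[1][0] + B[0][1] = 1 + 10 = 11, A[1][1] + B[1][1] = 3 + -1 = 2) = 2 (attained at k = 1)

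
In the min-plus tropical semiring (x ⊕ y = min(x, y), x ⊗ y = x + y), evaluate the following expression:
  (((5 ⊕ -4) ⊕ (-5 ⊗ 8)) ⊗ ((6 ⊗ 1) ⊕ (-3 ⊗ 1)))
(((5 ⊕ -4) ⊕ (-5 ⊗ 8)) ⊗ ((6 ⊗ 1) ⊕ (-3 ⊗ 1))) = -6

Expand innermost to outermost. Recall ⊕ takes the minimum of its arguments and ⊗ takes their sum. Working out the expression (((5 ⊕ -4) ⊕ (-5 ⊗ 8)) ⊗ ((6 ⊗ 1) ⊕ (-3 ⊗ 1))) gives -6.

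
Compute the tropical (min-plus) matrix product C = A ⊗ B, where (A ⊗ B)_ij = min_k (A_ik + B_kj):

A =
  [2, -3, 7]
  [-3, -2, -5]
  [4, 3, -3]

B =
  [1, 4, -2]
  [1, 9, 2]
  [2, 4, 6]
A ⊗ B =
  [-2, 6, -1]
  [-3, -1, -5]
  [-1, 1, 2]

Apply the min-plus product entry-by-entry:
  C[0][0] = min over k of (A[0][0] + B[0][0] = 2 + 1 = 3, A[0][1] + B[1][0] = -3 + 1 = -2, A[0][2] + B[2][0] = 7 + 2 = 9) = -2 (attained at k = 1)
  C[0][1] = min over k of (A[0][0] + B[0][1] = 2 + 4 = 6, A[0][1] + B[1][1] = -3 + 9 = 6, A[0][2] + B[2][1] = 7 + 4 = 11) = 6 (attained at k = 0)
  C[0][2] = min over k of (A[0][0] + B[0][2] = 2 + -2 = 0, A[0][1] + B[1][2] = -3 + 2 = -1, A[0][2] + B[2][2] = 7 + 6 = 13) = -1 (attained at k = 1)
  C[1][0] = min over k of (A[1][0] + B[0][0] = -3 + 1 = -2, A[1][1] + B[1][0] = -2 + 1 = -1, A[1][2] + B[2][0] = -5 + 2 = -3) = -3 (attained at k = 2)
  C[1][1] = min over k of (A[1][0] + B[0][1] = -3 + 4 = 1, A[1][1] + B[1][1] = -2 + 9 = 7, A[1][2] + B[2][1] = -5 + 4 = -1) = -1 (attained at k = 2)
  C[1][2] = min over k of (A[1][0] + B[0][2] = -3 + -2 = -5, A[1][1] + B[1][2] = -2 + 2 = 0, A[1][2] + B[2][2] = -5 + 6 = 1) = -5 (attained at k = 0)
  C[2][0] = min over k of (A[2][0] + B[0][0] = 4 + 1 = 5, A[2][1] + B[1][0] = 3 + 1 = 4, A[2][2] + B[2][0] = -3 + 2 = -1) = -1 (attained at k = 2)
  C[2][1] = min over k of (A[2][0] + B[0][1] = 4 + 4 = 8, A[2][1] + B[1][1] = 3 + 9 = 12, A[2][2] + B[2][1] = -3 + 4 = 1) = 1 (attained at k = 2)
  C[2][2] = min over k of (A[2][0] + B[0][2] = 4 + -2 = 2, A[2][1] + B[1][2] = 3 + 2 = 5, A[2][2] + B[2][2] = -3 + 6 = 3) = 2 (attained at k = 0)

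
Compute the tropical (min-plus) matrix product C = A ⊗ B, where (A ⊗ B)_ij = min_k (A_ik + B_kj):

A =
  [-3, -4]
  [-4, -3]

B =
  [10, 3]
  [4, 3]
A ⊗ B =
  [0, -1]
  [1, -1]

Apply the min-plus product entry-by-entry:
  C[0][0] = min over k of (A[0][0] + B[0][0] = -3 + 10 = 7, A[0][1] + B[1][0] = -4 + 4 = 0) = 0 (attained at k = 1)
  C[0][1] = min over k of (A[0][0] + B[0][1] = -3 + 3 = 0, A[0][1] + B[1][1] = -4 + 3 = -1) = -1 (attained at k = 1)
  C[1][0] = min over k of (A[1][0] + B[0][0] = -4 + 10 = 6, A[1][1] + B[1][0] = -3 + 4 = 1) = 1 (attained at k = 1)
  C[1][1] = min over k of (A[1][0] + B[0][1] = -4 + 3 = -1, A[1][1] + B[1][1] = -3 + 3 = 0) = -1 (attained at k = 0)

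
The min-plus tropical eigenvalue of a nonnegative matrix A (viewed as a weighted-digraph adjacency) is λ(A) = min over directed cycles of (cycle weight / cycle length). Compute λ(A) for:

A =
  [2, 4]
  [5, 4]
λ(A) = 2

Enumerate directed cycles and compute their means (weight / length). Sample:
  cycle 0 → 0: weight = 2, length = 1, mean = 2/1 ≈ 2.000
  cycle 1 → 1: weight = 4, length = 1, mean = 4/1 ≈ 4.000
  cycle 0 → 1 → 0: weight = 9, length = 2, mean = 9/2 ≈ 4.500
  cycle 1 → 0 → 1: weight = 9, length = 2, mean = 9/2 ≈ 4.500
Minimum mean = 2.000, attained e.g. along the cycle 0 → 0 with weight 2 and length 1. So λ(A) = 2/1 = 2.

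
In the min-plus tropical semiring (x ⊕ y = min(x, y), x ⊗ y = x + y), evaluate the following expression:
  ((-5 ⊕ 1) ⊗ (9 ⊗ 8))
((-5 ⊕ 1) ⊗ (9 ⊗ 8)) = 12

Expand innermost to outermost. Recall ⊕ takes the minimum of its arguments and ⊗ takes their sum. Working out the expression ((-5 ⊕ 1) ⊗ (9 ⊗ 8)) gives 12.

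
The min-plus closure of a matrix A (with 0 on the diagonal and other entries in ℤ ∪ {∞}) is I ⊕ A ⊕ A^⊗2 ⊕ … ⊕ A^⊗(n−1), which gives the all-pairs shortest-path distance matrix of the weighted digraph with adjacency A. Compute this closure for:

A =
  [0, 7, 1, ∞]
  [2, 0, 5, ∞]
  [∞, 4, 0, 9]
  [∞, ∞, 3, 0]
Closure =
  [0, 5, 1, 10]
  [2, 0, 3, 12]
  [6, 4, 0, 9]
  [9, 7, 3, 0]

This is the Floyd-Warshall all-pairs shortest-path computation. For each intermediate vertex k = 0, 1, …, 3, update dist[i][j] ← min(dist[i][j], dist[i][k] + dist[k][j]). The final matrix gives, for each (i, j), the minimum total weight of any directed path from i to j (possibly empty when i = j).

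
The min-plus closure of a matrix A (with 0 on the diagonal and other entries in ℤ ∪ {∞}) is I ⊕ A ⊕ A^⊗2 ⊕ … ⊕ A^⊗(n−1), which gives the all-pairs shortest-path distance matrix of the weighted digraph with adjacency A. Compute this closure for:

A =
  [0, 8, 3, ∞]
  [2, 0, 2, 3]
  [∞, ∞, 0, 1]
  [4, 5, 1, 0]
Closure =
  [0, 8, 3, 4]
  [2, 0, 2, 3]
  [5, 6, 0, 1]
  [4, 5, 1, 0]

This is the Floyd-Warshall all-pairs shortest-path computation. For each intermediate vertex k = 0, 1, …, 3, update dist[i][j] ← min(dist[i][j], dist[i][k] + dist[k][j]). The final matrix gives, for each (i, j), the minimum total weight of any directed path from i to j (possibly empty when i = j).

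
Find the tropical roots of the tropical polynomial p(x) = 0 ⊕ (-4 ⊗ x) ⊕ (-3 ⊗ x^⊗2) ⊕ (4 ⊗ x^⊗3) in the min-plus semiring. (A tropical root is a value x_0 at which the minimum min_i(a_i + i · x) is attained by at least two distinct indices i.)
Roots: {-7, -1, 4}

Each tropical root is a break point of the lower envelope of the lines y = a_i + i · x (there are 4 lines, with slopes 0, 1, ..., 3). Only the lines that attain the minimum somewhere contribute to roots; other lines are dominated. Here the surviving (envelope) indices are i = 3, i = 2, i = 1, i = 0.
Intersections between consecutive envelope lines give the roots: for adjacent envelope indices i < j the intersection is x = (a_i − a_j) / (j − i). Reading off the sorted break points: {-7, -1, 4}.
Verification: at each break x_0, at least two indices attain the minimum of min_i(a_i + i · x_0).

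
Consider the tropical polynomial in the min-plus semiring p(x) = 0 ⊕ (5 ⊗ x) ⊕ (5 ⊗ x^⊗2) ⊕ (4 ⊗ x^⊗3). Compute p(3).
p(3) = 0

A tropical monomial a ⊗ x^⊗i evaluates to a + i · x. Evaluating each term at x = 3:
  Term 0 contributes 0 + 0 · 3 = 0
  Term 1 contributes 5 + 1 · 3 = 8
  Term 2 contributes 5 + 2 · 3 = 11
  Term 3 contributes 4 + 3 · 3 = 13
p(3) = ⊕ of these = min[0, 8, 11, 13] = 0.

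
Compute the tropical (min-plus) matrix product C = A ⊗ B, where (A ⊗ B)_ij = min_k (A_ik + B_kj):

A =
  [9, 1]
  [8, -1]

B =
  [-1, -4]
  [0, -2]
A ⊗ B =
  [1, -1]
  [-1, -3]

Apply the min-plus product entry-by-entry:
  C[0][0] = min over k of (A[0][0] + B[0][0] = 9 + -1 = 8, A[0][1] + B[1][0] = 1 + 0 = 1) = 1 (attained at k = 1)
  C[0][1] = min over k of (A[0][0] + B[0][1] = 9 + -4 = 5, A[0][1] + B[1][1] = 1 + -2 = -1) = -1 (attained at k = 1)
  C[1][0] = min over k of (A[1][0] + B[0][0] = 8 + -1 = 7, A[1][1] + B[1][0] = -1 + 0 = -1) = -1 (attained at k = 1)
  C[1][1] = min over k of (A[1][0] + B[0][1] = 8 + -4 = 4, A[1][1] + B[1][1] = -1 + -2 = -3) = -3 (attained at k = 1)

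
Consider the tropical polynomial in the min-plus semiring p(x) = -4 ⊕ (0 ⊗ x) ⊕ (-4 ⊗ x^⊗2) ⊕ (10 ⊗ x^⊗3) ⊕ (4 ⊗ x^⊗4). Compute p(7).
p(7) = -4

A tropical monomial a ⊗ x^⊗i evaluates to a + i · x. Evaluating each term at x = 7:
  Term 0 contributes -4 + 0 · 7 = -4
  Term 1 contributes 0 + 1 · 7 = 7
  Term 2 contributes -4 + 2 · 7 = 10
  Term 3 contributes 10 + 3 · 7 = 31
  Term 4 contributes 4 + 4 · 7 = 32
p(7) = ⊕ of these = min[-4, 7, 10, 31, 32] = -4.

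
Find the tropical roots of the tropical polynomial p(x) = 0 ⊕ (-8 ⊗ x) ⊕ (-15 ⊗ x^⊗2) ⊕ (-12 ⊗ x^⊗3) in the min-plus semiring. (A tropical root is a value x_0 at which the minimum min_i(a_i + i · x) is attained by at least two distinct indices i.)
Roots: {-3, 7, 8}

Each tropical root is a break point of the lower envelope of the lines y = a_i + i · x (there are 4 lines, with slopes 0, 1, ..., 3). Only the lines that attain the minimum somewhere contribute to roots; other lines are dominated. Here the surviving (envelope) indices are i = 3, i = 2, i = 1, i = 0.
Intersections between consecutive envelope lines give the roots: for adjacent envelope indices i < j the intersection is x = (a_i − a_j) / (j − i). Reading off the sorted break points: {-3, 7, 8}.
Verification: at each break x_0, at least two indices attain the minimum of min_i(a_i + i · x_0).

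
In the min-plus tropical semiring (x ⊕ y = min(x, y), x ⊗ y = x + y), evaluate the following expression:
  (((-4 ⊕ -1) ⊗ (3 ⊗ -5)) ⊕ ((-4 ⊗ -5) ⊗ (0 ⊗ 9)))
(((-4 ⊕ -1) ⊗ (3 ⊗ -5)) ⊕ ((-4 ⊗ -5) ⊗ (0 ⊗ 9))) = -6

Expand innermost to outermost. Recall ⊕ takes the minimum of its arguments and ⊗ takes their sum. Working out the expression (((-4 ⊕ -1) ⊗ (3 ⊗ -5)) ⊕ ((-4 ⊗ -5) ⊗ (0 ⊗ 9))) gives -6.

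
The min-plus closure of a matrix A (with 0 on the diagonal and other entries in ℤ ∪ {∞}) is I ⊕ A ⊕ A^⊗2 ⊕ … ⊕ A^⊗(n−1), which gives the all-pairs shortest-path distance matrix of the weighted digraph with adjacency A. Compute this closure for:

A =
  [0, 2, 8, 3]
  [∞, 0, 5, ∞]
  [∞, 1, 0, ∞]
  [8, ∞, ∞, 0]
Closure =
  [0, 2, 7, 3]
  [∞, 0, 5, ∞]
  [∞, 1, 0, ∞]
  [8, 10, 15, 0]

This is the Floyd-Warshall all-pairs shortest-path computation. For each intermediate vertex k = 0, 1, …, 3, update dist[i][j] ← min(dist[i][j], dist[i][k] + dist[k][j]). The final matrix gives, for each (i, j), the minimum total weight of any directed path from i to j (possibly empty when i = j).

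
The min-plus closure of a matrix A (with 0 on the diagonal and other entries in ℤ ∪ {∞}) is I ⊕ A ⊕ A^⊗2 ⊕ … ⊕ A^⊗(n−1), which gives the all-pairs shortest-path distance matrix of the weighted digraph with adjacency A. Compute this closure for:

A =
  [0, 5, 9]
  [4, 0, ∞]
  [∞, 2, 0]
Closure =
  [0, 5, 9]
  [4, 0, 13]
  [6, 2, 0]

This is the Floyd-Warshall all-pairs shortest-path computation. For each intermediate vertex k = 0, 1, …, 2, update dist[i][j] ← min(dist[i][j], dist[i][k] + dist[k][j]). The final matrix gives, for each (i, j), the minimum total weight of any directed path from i to j (possibly empty when i = j).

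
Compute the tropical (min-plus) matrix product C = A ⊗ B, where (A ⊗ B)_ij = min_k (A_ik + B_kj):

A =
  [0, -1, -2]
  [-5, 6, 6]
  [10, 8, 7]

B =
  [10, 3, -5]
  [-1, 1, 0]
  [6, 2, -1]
A ⊗ B =
  [-2, 0, -5]
  [5, -2, -10]
  [7, 9, 5]

Apply the min-plus product entry-by-entry:
  C[0][0] = min over k of (A[0][0] + B[0][0] = 0 + 10 = 10, A[0][1] + B[1][0] = -1 + -1 = -2, A[0][2] + B[2][0] = -2 + 6 = 4) = -2 (attained at k = 1)
  C[0][1] = min over k of (A[0][0] + B[0][1] = 0 + 3 = 3, A[0][1] + B[1][1] = -1 + 1 = 0, A[0][2] + B[2][1] = -2 + 2 = 0) = 0 (attained at k = 1)
  C[0][2] = min over k of (A[0][0] + B[0][2] = 0 + -5 = -5, A[0][1] + B[1][2] = -1 + 0 = -1, A[0][2] + B[2][2] = -2 + -1 = -3) = -5 (attained at k = 0)
  C[1][0] = min over k of (A[1][0] + B[0][0] = -5 + 10 = 5, A[1][1] + B[1][0] = 6 + -1 = 5, A[1][2] + B[2][0] = 6 + 6 = 12) = 5 (attained at k = 0)
  C[1][1] = min over k of (A[1][0] + B[0][1] = -5 + 3 = -2, A[1][1] + B[1][1] = 6 + 1 = 7, A[1][2] + B[2][1] = 6 + 2 = 8) = -2 (attained at k = 0)
  C[1][2] = min over k of (A[1][0] + B[0][2] = -5 + -5 = -10, A[1][1] + B[1][2] = 6 + 0 = 6, A[1][2] + B[2][2] = 6 + -1 = 5) = -10 (attained at k = 0)
  C[2][0] = min over k of (A[2][0] + B[0][0] = 10 + 10 = 20, A[2][1] + B[1][0] = 8 + -1 = 7, A[2][2] + B[2][0] = 7 + 6 = 13) = 7 (attained at k = 1)
  C[2][1] = min over k of (A[2][0] + B[0][1] = 10 + 3 = 13, A[2][1] + B[1][1] = 8 + 1 = 9, A[2][2] + B[2][1] = 7 + 2 = 9) = 9 (attained at k = 1)
  C[2][2] = min over k of (A[2][0] + B[0][2] = 10 + -5 = 5, A[2][1] + B[1][2] = 8 + 0 = 8, A[2][2] + B[2][2] = 7 + -1 = 6) = 5 (attained at k = 0)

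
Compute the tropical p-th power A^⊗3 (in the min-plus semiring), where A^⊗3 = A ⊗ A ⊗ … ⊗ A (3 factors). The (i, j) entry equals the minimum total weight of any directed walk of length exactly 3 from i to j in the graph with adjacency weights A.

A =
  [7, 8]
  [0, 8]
A^⊗3 =
  [15, 16]
  [8, 15]

Each entry (A^⊗3)_ij equals the minimum over all length-3 walks i = v_0 → v_1 → … → v_3 = j of Σ_t A[v_t][v_{t+1}]. For example, for (i, j) = (0, 1) we minimise over 4 possible intermediate vertex sequences; the minimum is 16, attained along the walk 0 → 1 → 0 → 1.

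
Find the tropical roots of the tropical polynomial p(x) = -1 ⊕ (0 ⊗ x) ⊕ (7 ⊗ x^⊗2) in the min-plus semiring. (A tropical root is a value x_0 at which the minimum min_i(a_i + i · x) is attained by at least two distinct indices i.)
Roots: {-7, -1}

Each tropical root is a break point of the lower envelope of the lines y = a_i + i · x (there are 3 lines, with slopes 0, 1, ..., 2). Only the lines that attain the minimum somewhere contribute to roots; other lines are dominated. Here the surviving (envelope) indices are i = 2, i = 1, i = 0.
Intersections between consecutive envelope lines give the roots: for adjacent envelope indices i < j the intersection is x = (a_i − a_j) / (j − i). Reading off the sorted break points: {-7, -1}.
Verification: at each break x_0, at least two indices attain the minimum of min_i(a_i + i · x_0).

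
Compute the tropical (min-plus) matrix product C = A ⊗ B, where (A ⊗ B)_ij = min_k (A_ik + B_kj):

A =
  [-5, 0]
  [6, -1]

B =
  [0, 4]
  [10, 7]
A ⊗ B =
  [-5, -1]
  [6, 6]

Apply the min-plus product entry-by-entry:
  C[0][0] = min over k of (A[0][0] + B[0][0] = -5 + 0 = -5, A[0][1] + B[1][0] = 0 + 10 = 10) = -5 (attained at k = 0)
  C[0][1] = min over k of (A[0][0] + B[0][1] = -5 + 4 = -1, A[0][1] + B[1][1] = 0 + 7 = 7) = -1 (attained at k = 0)
  C[1][0] = min over k of (A[1][0] + B[0][0] = 6 + 0 = 6, A[1][1] + B[1][0] = -1 + 10 = 9) = 6 (attained at k = 0)
  C[1][1] = min over k of (A[1][0] + B[0][1] = 6 + 4 = 10, A[1][1] + B[1][1] = -1 + 7 = 6) = 6 (attained at k = 1)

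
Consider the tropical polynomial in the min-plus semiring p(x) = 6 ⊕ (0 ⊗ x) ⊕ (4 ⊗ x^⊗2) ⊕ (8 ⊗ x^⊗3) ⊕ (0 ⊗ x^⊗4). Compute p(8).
p(8) = 6

A tropical monomial a ⊗ x^⊗i evaluates to a + i · x. Evaluating each term at x = 8:
  Term 0 contributes 6 + 0 · 8 = 6
  Term 1 contributes 0 + 1 · 8 = 8
  Term 2 contributes 4 + 2 · 8 = 20
  Term 3 contributes 8 + 3 · 8 = 32
  Term 4 contributes 0 + 4 · 8 = 32
p(8) = ⊕ of these = min[6, 8, 20, 32, 32] = 6.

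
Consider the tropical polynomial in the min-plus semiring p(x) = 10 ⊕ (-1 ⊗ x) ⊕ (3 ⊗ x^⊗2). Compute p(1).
p(1) = 0

A tropical monomial a ⊗ x^⊗i evaluates to a + i · x. Evaluating each term at x = 1:
  Term 0 contributes 10 + 0 · 1 = 10
  Term 1 contributes -1 + 1 · 1 = 0
  Term 2 contributes 3 + 2 · 1 = 5
p(1) = ⊕ of these = min[10, 0, 5] = 0.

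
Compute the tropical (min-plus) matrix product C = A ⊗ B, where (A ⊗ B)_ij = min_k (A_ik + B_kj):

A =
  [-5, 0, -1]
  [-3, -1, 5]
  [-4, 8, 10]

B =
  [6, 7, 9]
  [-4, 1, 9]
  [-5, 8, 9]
A ⊗ B =
  [-6, 1, 4]
  [-5, 0, 6]
  [2, 3, 5]

Apply the min-plus product entry-by-entry:
  C[0][0] = min over k of (A[0][0] + B[0][0] = -5 + 6 = 1, A[0][1] + B[1][0] = 0 + -4 = -4, A[0][2] + B[2][0] = -1 + -5 = -6) = -6 (attained at k = 2)
  C[0][1] = min over k of (A[0][0] + B[0][1] = -5 + 7 = 2, A[0][1] + B[1][1] = 0 + 1 = 1, A[0][2] + B[2][1] = -1 + 8 = 7) = 1 (attained at k = 1)
  C[0][2] = min over k of (A[0][0] + B[0][2] = -5 + 9 = 4, A[0][1] + B[1][2] = 0 + 9 = 9, A[0][2] + B[2][2] = -1 + 9 = 8) = 4 (attained at k = 0)
  C[1][0] = min over k of (A[1][0] + B[0][0] = -3 + 6 = 3, A[1][1] + B[1][0] = -1 + -4 = -5, A[1][2] + B[2][0] = 5 + -5 = 0) = -5 (attained at k = 1)
  C[1][1] = min over k of (A[1][0] + B[0][1] = -3 + 7 = 4, A[1][1] + B[1][1] = -1 + 1 = 0, A[1][2] + B[2][1] = 5 + 8 = 13) = 0 (attained at k = 1)
  C[1][2] = min over k of (A[1][0] + B[0][2] = -3 + 9 = 6, A[1][1] + B[1][2] = -1 + 9 = 8, A[1][2] + B[2][2] = 5 + 9 = 14) = 6 (attained at k = 0)
  C[2][0] = min over k of (A[2][0] + B[0][0] = -4 + 6 = 2, A[2][1] + B[1][0] = 8 + -4 = 4, A[2][2] + B[2][0] = 10 + -5 = 5) = 2 (attained at k = 0)
  C[2][1] = min over k of (A[2][0] + B[0][1] = -4 + 7 = 3, A[2][1] + B[1][1] = 8 + 1 = 9, A[2][2] + B[2][1] = 10 + 8 = 18) = 3 (attained at k = 0)
  C[2][2] = min over k of (A[2][0] + B[0][2] = -4 + 9 = 5, A[2][1] + B[1][2] = 8 + 9 = 17, A[2][2] + B[2][2] = 10 + 9 = 19) = 5 (attained at k = 0)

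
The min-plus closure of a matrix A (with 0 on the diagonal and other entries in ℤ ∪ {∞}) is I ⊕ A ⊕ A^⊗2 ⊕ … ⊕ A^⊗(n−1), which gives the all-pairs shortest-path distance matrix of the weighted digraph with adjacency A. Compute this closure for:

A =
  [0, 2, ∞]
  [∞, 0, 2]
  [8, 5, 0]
Closure =
  [0, 2, 4]
  [10, 0, 2]
  [8, 5, 0]

This is the Floyd-Warshall all-pairs shortest-path computation. For each intermediate vertex k = 0, 1, …, 2, update dist[i][j] ← min(dist[i][j], dist[i][k] + dist[k][j]). The final matrix gives, for each (i, j), the minimum total weight of any directed path from i to j (possibly empty when i = j).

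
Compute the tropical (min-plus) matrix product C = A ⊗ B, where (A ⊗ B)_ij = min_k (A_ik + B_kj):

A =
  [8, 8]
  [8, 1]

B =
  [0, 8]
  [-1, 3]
A ⊗ B =
  [7, 11]
  [0, 4]

Apply the min-plus product entry-by-entry:
  C[0][0] = min over k of (A[0][0] + B[0][0] = 8 + 0 = 8, A[0][1] + B[1][0] = 8 + -1 = 7) = 7 (attained at k = 1)
  C[0][1] = min over k of (A[0][0] + B[0][1] = 8 + 8 = 16, A[0][1] + B[1][1] = 8 + 3 = 11) = 11 (attained at k = 1)
  C[1][0] = min over k of (A[1][0] + B[0][0] = 8 + 0 = 8, A[1][1] + B[1][0] = 1 + -1 = 0) = 0 (attained at k = 1)
  C[1][1] = min over k of (A[1][0] + B[0][1] = 8 + 8 = 16, A[1][1] + B[1][1] = 1 + 3 = 4) = 4 (attained at k = 1)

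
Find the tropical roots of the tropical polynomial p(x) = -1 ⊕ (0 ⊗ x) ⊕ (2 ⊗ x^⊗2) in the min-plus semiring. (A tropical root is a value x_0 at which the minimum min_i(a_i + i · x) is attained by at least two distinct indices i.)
Roots: {-2, -1}

Each tropical root is a break point of the lower envelope of the lines y = a_i + i · x (there are 3 lines, with slopes 0, 1, ..., 2). Only the lines that attain the minimum somewhere contribute to roots; other lines are dominated. Here the surviving (envelope) indices are i = 2, i = 1, i = 0.
Intersections between consecutive envelope lines give the roots: for adjacent envelope indices i < j the intersection is x = (a_i − a_j) / (j − i). Reading off the sorted break points: {-2, -1}.
Verification: at each break x_0, at least two indices attain the minimum of min_i(a_i + i · x_0).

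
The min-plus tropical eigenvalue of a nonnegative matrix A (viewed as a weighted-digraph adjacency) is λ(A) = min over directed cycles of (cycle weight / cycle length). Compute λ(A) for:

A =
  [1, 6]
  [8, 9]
λ(A) = 1

Enumerate directed cycles and compute their means (weight / length). Sample:
  cycle 0 → 0: weight = 1, length = 1, mean = 1/1 ≈ 1.000
  cycle 1 → 1: weight = 9, length = 1, mean = 9/1 ≈ 9.000
  cycle 0 → 1 → 0: weight = 14, length = 2, mean = 14/2 ≈ 7.000
  cycle 1 → 0 → 1: weight = 14, length = 2, mean = 14/2 ≈ 7.000
Minimum mean = 1.000, attained e.g. along the cycle 0 → 0 with weight 1 and length 1. So λ(A) = 1/1 = 1.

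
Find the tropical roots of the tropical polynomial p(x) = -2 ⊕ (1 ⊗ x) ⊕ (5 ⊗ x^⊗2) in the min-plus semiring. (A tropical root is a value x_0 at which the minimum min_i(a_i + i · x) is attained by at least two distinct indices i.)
Roots: {-4, -3}

Each tropical root is a break point of the lower envelope of the lines y = a_i + i · x (there are 3 lines, with slopes 0, 1, ..., 2). Only the lines that attain the minimum somewhere contribute to roots; other lines are dominated. Here the surviving (envelope) indices are i = 2, i = 1, i = 0.
Intersections between consecutive envelope lines give the roots: for adjacent envelope indices i < j the intersection is x = (a_i − a_j) / (j − i). Reading off the sorted break points: {-4, -3}.
Verification: at each break x_0, at least two indices attain the minimum of min_i(a_i + i · x_0).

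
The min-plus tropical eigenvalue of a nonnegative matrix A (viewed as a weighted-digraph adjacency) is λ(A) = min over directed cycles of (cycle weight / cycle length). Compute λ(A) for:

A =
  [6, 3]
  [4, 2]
λ(A) = 2

Enumerate directed cycles and compute their means (weight / length). Sample:
  cycle 0 → 0: weight = 6, length = 1, mean = 6/1 ≈ 6.000
  cycle 1 → 1: weight = 2, length = 1, mean = 2/1 ≈ 2.000
  cycle 0 → 1 → 0: weight = 7, length = 2, mean = 7/2 ≈ 3.500
  cycle 1 → 0 → 1: weight = 7, length = 2, mean = 7/2 ≈ 3.500
Minimum mean = 2.000, attained e.g. along the cycle 1 → 1 with weight 2 and length 1. So λ(A) = 2/1 = 2.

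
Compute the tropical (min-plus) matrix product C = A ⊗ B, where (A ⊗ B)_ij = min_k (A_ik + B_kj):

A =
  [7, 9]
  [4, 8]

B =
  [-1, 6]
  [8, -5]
A ⊗ B =
  [6, 4]
  [3, 3]

Apply the min-plus product entry-by-entry:
  C[0][0] = min over k of (A[0][0] + B[0][0] = 7 + -1 = 6, A[0][1] + B[1][0] = 9 + 8 = 17) = 6 (attained at k = 0)
  C[0][1] = min over k of (A[0][0] + B[0][1] = 7 + 6 = 13, A[0][1] + B[1][1] = 9 + -5 = 4) = 4 (attained at k = 1)
  C[1][0] = min over k of (A[1][0] + B[0][0] = 4 + -1 = 3, A[1][1] + B[1][0] = 8 + 8 = 16) = 3 (attained at k = 0)
  C[1][1] = min over k of (A[1][0] + B[0][1] = 4 + 6 = 10, A[1][1] + B[1][1] = 8 + -5 = 3) = 3 (attained at k = 1)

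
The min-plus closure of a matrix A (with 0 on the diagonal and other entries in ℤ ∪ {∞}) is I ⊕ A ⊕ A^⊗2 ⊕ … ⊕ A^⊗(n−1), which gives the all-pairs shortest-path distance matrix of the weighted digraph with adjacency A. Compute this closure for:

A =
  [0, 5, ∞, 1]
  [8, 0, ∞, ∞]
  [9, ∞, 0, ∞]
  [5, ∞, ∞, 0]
Closure =
  [0, 5, ∞, 1]
  [8, 0, ∞, 9]
  [9, 14, 0, 10]
  [5, 10, ∞, 0]

This is the Floyd-Warshall all-pairs shortest-path computation. For each intermediate vertex k = 0, 1, …, 3, update dist[i][j] ← min(dist[i][j], dist[i][k] + dist[k][j]). The final matrix gives, for each (i, j), the minimum total weight of any directed path from i to j (possibly empty when i = j).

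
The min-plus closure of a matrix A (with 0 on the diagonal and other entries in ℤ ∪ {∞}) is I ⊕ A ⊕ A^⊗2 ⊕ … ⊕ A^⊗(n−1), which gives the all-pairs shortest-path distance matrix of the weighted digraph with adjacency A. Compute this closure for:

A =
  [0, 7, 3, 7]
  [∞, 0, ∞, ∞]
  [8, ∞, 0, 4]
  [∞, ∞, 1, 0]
Closure =
  [0, 7, 3, 7]
  [∞, 0, ∞, ∞]
  [8, 15, 0, 4]
  [9, 16, 1, 0]

This is the Floyd-Warshall all-pairs shortest-path computation. For each intermediate vertex k = 0, 1, …, 3, update dist[i][j] ← min(dist[i][j], dist[i][k] + dist[k][j]). The final matrix gives, for each (i, j), the minimum total weight of any directed path from i to j (possibly empty when i = j).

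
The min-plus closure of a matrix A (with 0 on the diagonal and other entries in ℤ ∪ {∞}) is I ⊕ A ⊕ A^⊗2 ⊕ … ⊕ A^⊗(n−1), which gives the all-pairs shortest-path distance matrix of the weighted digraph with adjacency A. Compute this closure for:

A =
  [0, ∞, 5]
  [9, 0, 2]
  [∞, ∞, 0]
Closure =
  [0, ∞, 5]
  [9, 0, 2]
  [∞, ∞, 0]

This is the Floyd-Warshall all-pairs shortest-path computation. For each intermediate vertex k = 0, 1, …, 2, update dist[i][j] ← min(dist[i][j], dist[i][k] + dist[k][j]). The final matrix gives, for each (i, j), the minimum total weight of any directed path from i to j (possibly empty when i = j).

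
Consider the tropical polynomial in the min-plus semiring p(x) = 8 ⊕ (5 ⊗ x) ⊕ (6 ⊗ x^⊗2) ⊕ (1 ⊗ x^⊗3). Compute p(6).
p(6) = 8

A tropical monomial a ⊗ x^⊗i evaluates to a + i · x. Evaluating each term at x = 6:
  Term 0 contributes 8 + 0 · 6 = 8
  Term 1 contributes 5 + 1 · 6 = 11
  Term 2 contributes 6 + 2 · 6 = 18
  Term 3 contributes 1 + 3 · 6 = 19
p(6) = ⊕ of these = min[8, 11, 18, 19] = 8.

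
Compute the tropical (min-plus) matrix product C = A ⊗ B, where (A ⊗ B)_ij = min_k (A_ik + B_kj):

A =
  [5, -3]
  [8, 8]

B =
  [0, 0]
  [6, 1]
A ⊗ B =
  [3, -2]
  [8, 8]

Apply the min-plus product entry-by-entry:
  C[0][0] = min over k of (A[0][0] + B[0][0] = 5 + 0 = 5, A[0][1] + B[1][0] = -3 + 6 = 3) = 3 (attained at k = 1)
  C[0][1] = min over k of (A[0][0] + B[0][1] = 5 + 0 = 5, A[0][1] + B[1][1] = -3 + 1 = -2) = -2 (attained at k = 1)
  C[1][0] = min over k of (A[1][0] + B[0][0] = 8 + 0 = 8, A[1][1] + B[1][0] = 8 + 6 = 14) = 8 (attained at k = 0)
  C[1][1] = min over k of (A[1][0] + B[0][1] = 8 + 0 = 8, A[1][1] + B[1][1] = 8 + 1 = 9) = 8 (attained at k = 0)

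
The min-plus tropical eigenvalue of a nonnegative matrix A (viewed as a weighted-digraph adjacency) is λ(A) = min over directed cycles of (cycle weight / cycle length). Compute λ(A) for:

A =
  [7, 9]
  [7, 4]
λ(A) = 4

Enumerate directed cycles and compute their means (weight / length). Sample:
  cycle 0 → 0: weight = 7, length = 1, mean = 7/1 ≈ 7.000
  cycle 1 → 1: weight = 4, length = 1, mean = 4/1 ≈ 4.000
  cycle 0 → 1 → 0: weight = 16, length = 2, mean = 16/2 ≈ 8.000
  cycle 1 → 0 → 1: weight = 16, length = 2, mean = 16/2 ≈ 8.000
Minimum mean = 4.000, attained e.g. along the cycle 1 → 1 with weight 4 and length 1. So λ(A) = 4/1 = 4.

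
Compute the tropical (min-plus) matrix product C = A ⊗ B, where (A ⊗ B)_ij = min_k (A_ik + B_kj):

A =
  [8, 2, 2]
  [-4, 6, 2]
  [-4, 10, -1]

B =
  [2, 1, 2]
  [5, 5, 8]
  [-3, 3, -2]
A ⊗ B =
  [-1, 5, 0]
  [-2, -3, -2]
  [-4, -3, -3]

Apply the min-plus product entry-by-entry:
  C[0][0] = min over k of (A[0][0] + B[0][0] = 8 + 2 = 10, A[0][1] + B[1][0] = 2 + 5 = 7, A[0][2] + B[2][0] = 2 + -3 = -1) = -1 (attained at k = 2)
  C[0][1] = min over k of (A[0][0] + B[0][1] = 8 + 1 = 9, A[0][1] + B[1][1] = 2 + 5 = 7, A[0][2] + B[2][1] = 2 + 3 = 5) = 5 (attained at k = 2)
  C[0][2] = min over k of (A[0][0] + B[0][2] = 8 + 2 = 10, A[0][1] + B[1][2] = 2 + 8 = 10, A[0][2] + B[2][2] = 2 + -2 = 0) = 0 (attained at k = 2)
  C[1][0] = min over k of (A[1][0] + B[0][0] = -4 + 2 = -2, A[1][1] + B[1][0] = 6 + 5 = 11, A[1][2] + B[2][0] = 2 + -3 = -1) = -2 (attained at k = 0)
  C[1][1] = min over k of (A[1][0] + B[0][1] = -4 + 1 = -3, A[1][1] + B[1][1] = 6 + 5 = 11, A[1][2] + B[2][1] = 2 + 3 = 5) = -3 (attained at k = 0)
  C[1][2] = min over k of (A[1][0] + B[0][2] = -4 + 2 = -2, A[1][1] + B[1][2] = 6 + 8 = 14, A[1][2] + B[2][2] = 2 + -2 = 0) = -2 (attained at k = 0)
  C[2][0] = min over k of (A[2][0] + B[0][0] = -4 + 2 = -2, A[2][1] + B[1][0] = 10 + 5 = 15, A[2][2] + B[2][0] = -1 + -3 = -4) = -4 (attained at k = 2)
  C[2][1] = min over k of (A[2][0] + B[0][1] = -4 + 1 = -3, A[2][1] + B[1][1] = 10 + 5 = 15, A[2][2] + B[2][1] = -1 + 3 = 2) = -3 (attained at k = 0)
  C[2][2] = min over k of (A[2][0] + B[0][2] = -4 + 2 = -2, A[2][1] + B[1][2] = 10 + 8 = 18, A[2][2] + B[2][2] = -1 + -2 = -3) = -3 (attained at k = 2)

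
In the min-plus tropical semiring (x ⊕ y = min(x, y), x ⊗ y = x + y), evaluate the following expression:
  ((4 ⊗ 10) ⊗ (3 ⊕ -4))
((4 ⊗ 10) ⊗ (3 ⊕ -4)) = 10

Expand innermost to outermost. Recall ⊕ takes the minimum of its arguments and ⊗ takes their sum. Working out the expression ((4 ⊗ 10) ⊗ (3 ⊕ -4)) gives 10.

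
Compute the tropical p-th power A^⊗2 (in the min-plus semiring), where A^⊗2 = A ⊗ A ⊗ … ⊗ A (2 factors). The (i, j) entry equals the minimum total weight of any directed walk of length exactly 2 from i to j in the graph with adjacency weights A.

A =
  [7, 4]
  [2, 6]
A^⊗2 =
  [6, 10]
  [8, 6]

Each entry (A^⊗2)_ij equals the minimum over all length-2 walks i = v_0 → v_1 → … → v_2 = j of Σ_t A[v_t][v_{t+1}]. For example, for (i, j) = (0, 1) we minimise over 2 possible intermediate vertex sequences; the minimum is 10, attained along the walk 0 → 1 → 1.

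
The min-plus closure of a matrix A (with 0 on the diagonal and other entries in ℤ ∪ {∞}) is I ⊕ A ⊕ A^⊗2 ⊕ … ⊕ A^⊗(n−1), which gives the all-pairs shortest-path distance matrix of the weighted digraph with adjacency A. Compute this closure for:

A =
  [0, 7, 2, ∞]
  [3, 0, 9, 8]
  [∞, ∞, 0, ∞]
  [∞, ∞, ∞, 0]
Closure =
  [0, 7, 2, 15]
  [3, 0, 5, 8]
  [∞, ∞, 0, ∞]
  [∞, ∞, ∞, 0]

This is the Floyd-Warshall all-pairs shortest-path computation. For each intermediate vertex k = 0, 1, …, 3, update dist[i][j] ← min(dist[i][j], dist[i][k] + dist[k][j]). The final matrix gives, for each (i, j), the minimum total weight of any directed path from i to j (possibly empty when i = j).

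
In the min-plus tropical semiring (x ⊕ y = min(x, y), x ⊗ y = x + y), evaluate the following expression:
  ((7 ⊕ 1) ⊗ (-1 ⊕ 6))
((7 ⊕ 1) ⊗ (-1 ⊕ 6)) = 0

Expand innermost to outermost. Recall ⊕ takes the minimum of its arguments and ⊗ takes their sum. Working out the expression ((7 ⊕ 1) ⊗ (-1 ⊕ 6)) gives 0.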